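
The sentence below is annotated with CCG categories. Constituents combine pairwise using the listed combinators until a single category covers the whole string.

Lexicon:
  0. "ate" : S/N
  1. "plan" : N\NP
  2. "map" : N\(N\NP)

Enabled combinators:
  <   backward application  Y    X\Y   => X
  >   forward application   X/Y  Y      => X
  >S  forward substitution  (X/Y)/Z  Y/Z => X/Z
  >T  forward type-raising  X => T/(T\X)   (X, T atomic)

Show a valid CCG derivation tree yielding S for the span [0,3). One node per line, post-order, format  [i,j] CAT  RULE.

[0,1] S/N  lex  "ate"
[1,2] N\NP  lex  "plan"
[2,3] N\(N\NP)  lex  "map"
[1,3] N  <  k=2
[0,3] S  >  k=1

[0,3] S   >
  [0,1] "ate" : S/N
  [1,3] N   <
    [1,2] "plan" : N\NP
    [2,3] "map" : N\(N\NP)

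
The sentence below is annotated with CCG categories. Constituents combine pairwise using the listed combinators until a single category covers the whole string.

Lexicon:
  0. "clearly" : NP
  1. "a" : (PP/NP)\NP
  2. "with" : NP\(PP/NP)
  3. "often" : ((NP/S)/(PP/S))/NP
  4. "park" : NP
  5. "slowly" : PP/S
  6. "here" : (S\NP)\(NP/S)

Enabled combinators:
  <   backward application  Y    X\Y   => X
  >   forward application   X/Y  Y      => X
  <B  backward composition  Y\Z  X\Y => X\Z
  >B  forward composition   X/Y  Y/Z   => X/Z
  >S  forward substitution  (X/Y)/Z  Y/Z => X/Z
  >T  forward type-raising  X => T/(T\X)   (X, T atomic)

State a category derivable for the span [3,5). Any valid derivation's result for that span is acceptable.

(NP/S)/(PP/S)

[0,7] S   <
  [0,1] "clearly" : NP
  [1,7] S\NP   <B
    [1,3] NP\NP   <B
      [1,2] "a" : (PP/NP)\NP
      [2,3] "with" : NP\(PP/NP)
    [3,7] S\NP   <
      [3,6] NP/S   >
        [3,5] (NP/S)/(PP/S)   >
          [3,4] "often" : ((NP/S)/(PP/S))/NP
          [4,5] "park" : NP
        [5,6] "slowly" : PP/S
      [6,7] "here" : (S\NP)\(NP/S)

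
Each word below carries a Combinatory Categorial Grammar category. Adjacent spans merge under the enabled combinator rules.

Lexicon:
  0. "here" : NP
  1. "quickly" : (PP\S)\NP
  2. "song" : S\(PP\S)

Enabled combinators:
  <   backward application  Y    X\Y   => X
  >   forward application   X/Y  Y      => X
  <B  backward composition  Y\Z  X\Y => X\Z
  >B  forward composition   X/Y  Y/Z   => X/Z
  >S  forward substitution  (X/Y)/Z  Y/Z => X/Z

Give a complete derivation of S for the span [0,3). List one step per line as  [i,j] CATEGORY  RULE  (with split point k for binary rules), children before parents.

[0,1] NP  lex  "here"
[1,2] (PP\S)\NP  lex  "quickly"
[0,2] PP\S  <  k=1
[2,3] S\(PP\S)  lex  "song"
[0,3] S  <  k=2

[0,3] S   <
  [0,2] PP\S   <
    [0,1] "here" : NP
    [1,2] "quickly" : (PP\S)\NP
  [2,3] "song" : S\(PP\S)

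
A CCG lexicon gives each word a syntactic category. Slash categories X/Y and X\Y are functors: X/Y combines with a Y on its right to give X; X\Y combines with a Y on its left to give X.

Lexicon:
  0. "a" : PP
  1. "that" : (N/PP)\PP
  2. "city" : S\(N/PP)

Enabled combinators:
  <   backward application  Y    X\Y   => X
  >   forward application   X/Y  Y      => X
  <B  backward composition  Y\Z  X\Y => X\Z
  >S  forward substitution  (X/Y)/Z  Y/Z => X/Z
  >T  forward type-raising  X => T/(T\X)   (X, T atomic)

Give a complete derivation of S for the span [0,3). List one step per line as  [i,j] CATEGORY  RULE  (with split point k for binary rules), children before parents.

[0,1] PP  lex  "a"
[0,1] S/(S\PP)  >T
[1,2] (N/PP)\PP  lex  "that"
[2,3] S\(N/PP)  lex  "city"
[1,3] S\PP  <B  k=2
[0,3] S  >  k=1

[0,3] S   >
  [0,1] S/(S\PP)   >T
    [0,1] "a" : PP
  [1,3] S\PP   <B
    [1,2] "that" : (N/PP)\PP
    [2,3] "city" : S\(N/PP)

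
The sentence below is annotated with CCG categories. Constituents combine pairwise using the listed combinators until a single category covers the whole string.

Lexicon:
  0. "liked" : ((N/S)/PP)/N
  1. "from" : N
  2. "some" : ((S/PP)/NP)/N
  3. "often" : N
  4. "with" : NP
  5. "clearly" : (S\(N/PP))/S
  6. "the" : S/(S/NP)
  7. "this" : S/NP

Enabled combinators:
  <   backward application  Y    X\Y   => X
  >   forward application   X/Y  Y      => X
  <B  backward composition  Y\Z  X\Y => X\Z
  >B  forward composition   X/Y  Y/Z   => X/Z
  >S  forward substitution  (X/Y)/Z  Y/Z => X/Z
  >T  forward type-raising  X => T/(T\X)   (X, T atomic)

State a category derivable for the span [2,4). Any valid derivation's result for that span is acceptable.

[0,8] S   <
  [0,5] N/PP   >S
    [0,2] (N/S)/PP   >
      [0,1] "liked" : ((N/S)/PP)/N
      [1,2] "from" : N
    [2,5] S/PP   >
      [2,4] (S/PP)/NP   >
        [2,3] "some" : ((S/PP)/NP)/N
        [3,4] "often" : N
      [4,5] "with" : NP
  [5,8] S\(N/PP)   >
    [5,6] "clearly" : (S\(N/PP))/S
    [6,8] S   >
      [6,7] "the" : S/(S/NP)
      [7,8] "this" : S/NP

(S/PP)/NP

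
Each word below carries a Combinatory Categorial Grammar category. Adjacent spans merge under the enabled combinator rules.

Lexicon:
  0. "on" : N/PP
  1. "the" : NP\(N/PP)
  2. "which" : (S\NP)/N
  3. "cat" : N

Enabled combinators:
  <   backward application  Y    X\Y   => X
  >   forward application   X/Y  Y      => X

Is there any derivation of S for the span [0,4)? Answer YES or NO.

YES

[0,4] S   <
  [0,2] NP   <
    [0,1] "on" : N/PP
    [1,2] "the" : NP\(N/PP)
  [2,4] S\NP   >
    [2,3] "which" : (S\NP)/N
    [3,4] "cat" : N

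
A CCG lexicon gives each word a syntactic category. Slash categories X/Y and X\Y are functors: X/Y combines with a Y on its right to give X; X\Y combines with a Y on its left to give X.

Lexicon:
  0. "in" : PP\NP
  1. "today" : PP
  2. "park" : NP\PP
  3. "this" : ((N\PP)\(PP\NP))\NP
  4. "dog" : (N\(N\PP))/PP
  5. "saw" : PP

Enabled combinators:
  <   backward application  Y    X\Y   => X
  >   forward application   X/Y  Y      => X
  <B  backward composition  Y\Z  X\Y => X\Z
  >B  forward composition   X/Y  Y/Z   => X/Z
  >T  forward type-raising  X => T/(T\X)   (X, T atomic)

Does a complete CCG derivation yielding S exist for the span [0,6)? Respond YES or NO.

NO

PP\NP PP NP\PP ((N\PP)\(PP\NP))\NP (N\(N\PP))/PP PP
CKY chart[0,6] = {N, N/(N\N), NP/(NP\N), PP/(PP\N), S/(S\N)}; S ∉ chart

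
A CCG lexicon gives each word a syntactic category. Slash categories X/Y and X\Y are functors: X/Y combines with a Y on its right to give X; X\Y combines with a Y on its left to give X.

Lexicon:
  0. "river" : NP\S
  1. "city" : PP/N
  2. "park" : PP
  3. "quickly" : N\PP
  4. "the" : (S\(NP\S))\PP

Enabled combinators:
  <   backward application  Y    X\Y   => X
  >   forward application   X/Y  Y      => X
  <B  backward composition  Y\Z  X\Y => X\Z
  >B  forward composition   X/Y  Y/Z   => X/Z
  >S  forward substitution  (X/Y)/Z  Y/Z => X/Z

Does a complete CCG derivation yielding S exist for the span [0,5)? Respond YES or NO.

[0,5] S   <
  [0,1] "river" : NP\S
  [1,5] S\(NP\S)   <
    [1,4] PP   >
      [1,2] "city" : PP/N
      [2,4] N   <
        [2,3] "park" : PP
        [3,4] "quickly" : N\PP
    [4,5] "the" : (S\(NP\S))\PP

YES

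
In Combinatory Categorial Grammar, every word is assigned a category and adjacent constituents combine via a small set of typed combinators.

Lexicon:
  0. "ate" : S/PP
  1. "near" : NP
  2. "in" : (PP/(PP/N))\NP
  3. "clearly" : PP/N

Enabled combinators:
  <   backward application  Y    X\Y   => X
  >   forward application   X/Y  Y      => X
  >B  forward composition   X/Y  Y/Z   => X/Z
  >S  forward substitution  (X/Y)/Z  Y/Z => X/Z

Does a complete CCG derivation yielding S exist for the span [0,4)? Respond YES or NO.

[0,4] S   >
  [0,1] "ate" : S/PP
  [1,4] PP   >
    [1,3] PP/(PP/N)   <
      [1,2] "near" : NP
      [2,3] "in" : (PP/(PP/N))\NP
    [3,4] "clearly" : PP/N

YES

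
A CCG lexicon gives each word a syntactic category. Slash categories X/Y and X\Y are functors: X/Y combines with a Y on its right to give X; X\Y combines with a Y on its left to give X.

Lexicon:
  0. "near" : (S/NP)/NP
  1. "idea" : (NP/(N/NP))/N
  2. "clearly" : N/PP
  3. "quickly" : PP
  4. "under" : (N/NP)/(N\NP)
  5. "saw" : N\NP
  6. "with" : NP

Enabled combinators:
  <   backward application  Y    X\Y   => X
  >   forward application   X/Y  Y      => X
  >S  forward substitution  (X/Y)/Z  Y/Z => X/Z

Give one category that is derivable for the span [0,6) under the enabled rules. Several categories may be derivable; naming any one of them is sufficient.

[0,7] S   >
  [0,6] S/NP   >
    [0,1] "near" : (S/NP)/NP
    [1,6] NP   >
      [1,4] NP/(N/NP)   >
        [1,2] "idea" : (NP/(N/NP))/N
        [2,4] N   >
          [2,3] "clearly" : N/PP
          [3,4] "quickly" : PP
      [4,6] N/NP   >
        [4,5] "under" : (N/NP)/(N\NP)
        [5,6] "saw" : N\NP
  [6,7] "with" : NP

S/NP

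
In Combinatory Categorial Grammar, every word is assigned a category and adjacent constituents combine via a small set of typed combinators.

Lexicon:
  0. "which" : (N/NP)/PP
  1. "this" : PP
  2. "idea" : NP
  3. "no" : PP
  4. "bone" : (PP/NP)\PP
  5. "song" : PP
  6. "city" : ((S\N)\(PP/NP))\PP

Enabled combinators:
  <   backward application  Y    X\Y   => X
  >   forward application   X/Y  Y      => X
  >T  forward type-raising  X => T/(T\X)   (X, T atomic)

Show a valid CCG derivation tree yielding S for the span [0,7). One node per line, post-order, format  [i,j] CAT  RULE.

[0,7] S   <
  [0,3] N   >
    [0,2] N/NP   >
      [0,1] "which" : (N/NP)/PP
      [1,2] "this" : PP
    [2,3] "idea" : NP
  [3,7] S\N   <
    [3,5] PP/NP   <
      [3,4] "no" : PP
      [4,5] "bone" : (PP/NP)\PP
    [5,7] (S\N)\(PP/NP)   <
      [5,6] "song" : PP
      [6,7] "city" : ((S\N)\(PP/NP))\PP

[0,1] (N/NP)/PP  lex  "which"
[1,2] PP  lex  "this"
[0,2] N/NP  >  k=1
[2,3] NP  lex  "idea"
[0,3] N  >  k=2
[3,4] PP  lex  "no"
[4,5] (PP/NP)\PP  lex  "bone"
[3,5] PP/NP  <  k=4
[5,6] PP  lex  "song"
[6,7] ((S\N)\(PP/NP))\PP  lex  "city"
[5,7] (S\N)\(PP/NP)  <  k=6
[3,7] S\N  <  k=5
[0,7] S  <  k=3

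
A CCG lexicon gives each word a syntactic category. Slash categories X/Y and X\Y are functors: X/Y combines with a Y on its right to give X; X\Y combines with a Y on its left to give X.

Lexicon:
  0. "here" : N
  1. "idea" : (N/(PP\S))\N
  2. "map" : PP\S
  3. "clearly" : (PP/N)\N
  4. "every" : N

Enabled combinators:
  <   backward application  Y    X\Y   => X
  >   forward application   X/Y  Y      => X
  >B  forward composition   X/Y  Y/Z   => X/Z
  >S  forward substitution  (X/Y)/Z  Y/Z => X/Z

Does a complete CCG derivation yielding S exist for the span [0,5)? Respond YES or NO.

N (N/(PP\S))\N PP\S (PP/N)\N N
CKY chart[0,5] = {PP}; S ∉ chart

NO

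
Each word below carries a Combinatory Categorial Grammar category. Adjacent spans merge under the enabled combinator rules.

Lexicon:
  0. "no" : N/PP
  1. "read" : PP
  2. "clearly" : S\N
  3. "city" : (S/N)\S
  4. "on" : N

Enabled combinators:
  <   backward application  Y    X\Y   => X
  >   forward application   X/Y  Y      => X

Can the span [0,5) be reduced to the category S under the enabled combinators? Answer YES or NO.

[0,5] S   >
  [0,4] S/N   <
    [0,3] S   <
      [0,2] N   >
        [0,1] "no" : N/PP
        [1,2] "read" : PP
      [2,3] "clearly" : S\N
    [3,4] "city" : (S/N)\S
  [4,5] "on" : N

YES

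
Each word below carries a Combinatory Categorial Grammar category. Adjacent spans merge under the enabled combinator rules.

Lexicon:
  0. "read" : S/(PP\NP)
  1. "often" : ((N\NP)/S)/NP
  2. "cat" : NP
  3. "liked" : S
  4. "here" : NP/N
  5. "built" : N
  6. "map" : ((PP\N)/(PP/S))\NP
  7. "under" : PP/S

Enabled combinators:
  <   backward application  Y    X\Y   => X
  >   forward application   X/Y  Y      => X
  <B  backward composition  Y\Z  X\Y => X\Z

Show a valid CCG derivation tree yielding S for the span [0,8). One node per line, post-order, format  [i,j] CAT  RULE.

[0,8] S   >
  [0,1] "read" : S/(PP\NP)
  [1,8] PP\NP   <B
    [1,4] N\NP   >
      [1,3] (N\NP)/S   >
        [1,2] "often" : ((N\NP)/S)/NP
        [2,3] "cat" : NP
      [3,4] "liked" : S
    [4,8] PP\N   >
      [4,7] (PP\N)/(PP/S)   <
        [4,6] NP   >
          [4,5] "here" : NP/N
          [5,6] "built" : N
        [6,7] "map" : ((PP\N)/(PP/S))\NP
      [7,8] "under" : PP/S

[0,1] S/(PP\NP)  lex  "read"
[1,2] ((N\NP)/S)/NP  lex  "often"
[2,3] NP  lex  "cat"
[1,3] (N\NP)/S  >  k=2
[3,4] S  lex  "liked"
[1,4] N\NP  >  k=3
[4,5] NP/N  lex  "here"
[5,6] N  lex  "built"
[4,6] NP  >  k=5
[6,7] ((PP\N)/(PP/S))\NP  lex  "map"
[4,7] (PP\N)/(PP/S)  <  k=6
[7,8] PP/S  lex  "under"
[4,8] PP\N  >  k=7
[1,8] PP\NP  <B  k=4
[0,8] S  >  k=1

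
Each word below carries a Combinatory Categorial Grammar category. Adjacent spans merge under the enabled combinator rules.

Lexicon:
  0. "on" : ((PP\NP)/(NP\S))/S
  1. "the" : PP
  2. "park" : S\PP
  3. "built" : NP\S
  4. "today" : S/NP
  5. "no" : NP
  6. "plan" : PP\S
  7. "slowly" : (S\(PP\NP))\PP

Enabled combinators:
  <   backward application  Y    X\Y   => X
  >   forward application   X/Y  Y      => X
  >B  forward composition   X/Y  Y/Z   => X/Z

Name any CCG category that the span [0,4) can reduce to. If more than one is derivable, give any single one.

PP\NP

[0,8] S   <
  [0,4] PP\NP   >
    [0,3] (PP\NP)/(NP\S)   >
      [0,1] "on" : ((PP\NP)/(NP\S))/S
      [1,3] S   <
        [1,2] "the" : PP
        [2,3] "park" : S\PP
    [3,4] "built" : NP\S
  [4,8] S\(PP\NP)   <
    [4,7] PP   <
      [4,6] S   >
        [4,5] "today" : S/NP
        [5,6] "no" : NP
      [6,7] "plan" : PP\S
    [7,8] "slowly" : (S\(PP\NP))\PP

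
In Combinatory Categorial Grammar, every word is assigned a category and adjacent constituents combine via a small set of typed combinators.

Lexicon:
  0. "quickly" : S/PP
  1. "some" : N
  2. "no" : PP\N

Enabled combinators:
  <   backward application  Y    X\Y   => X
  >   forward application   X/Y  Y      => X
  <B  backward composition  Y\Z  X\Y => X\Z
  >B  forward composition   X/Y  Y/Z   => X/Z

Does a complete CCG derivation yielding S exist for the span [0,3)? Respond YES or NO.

[0,3] S   >
  [0,1] "quickly" : S/PP
  [1,3] PP   <
    [1,2] "some" : N
    [2,3] "no" : PP\N

YES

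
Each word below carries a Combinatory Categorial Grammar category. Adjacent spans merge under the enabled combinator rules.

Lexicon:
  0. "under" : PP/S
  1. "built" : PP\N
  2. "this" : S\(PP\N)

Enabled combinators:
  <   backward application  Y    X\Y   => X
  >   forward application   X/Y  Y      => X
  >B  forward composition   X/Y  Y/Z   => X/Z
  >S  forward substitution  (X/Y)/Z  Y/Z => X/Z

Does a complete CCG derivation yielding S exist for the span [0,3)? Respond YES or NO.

NO

PP/S PP\N S\(PP\N)
CKY chart[0,3] = {PP}; S ∉ chart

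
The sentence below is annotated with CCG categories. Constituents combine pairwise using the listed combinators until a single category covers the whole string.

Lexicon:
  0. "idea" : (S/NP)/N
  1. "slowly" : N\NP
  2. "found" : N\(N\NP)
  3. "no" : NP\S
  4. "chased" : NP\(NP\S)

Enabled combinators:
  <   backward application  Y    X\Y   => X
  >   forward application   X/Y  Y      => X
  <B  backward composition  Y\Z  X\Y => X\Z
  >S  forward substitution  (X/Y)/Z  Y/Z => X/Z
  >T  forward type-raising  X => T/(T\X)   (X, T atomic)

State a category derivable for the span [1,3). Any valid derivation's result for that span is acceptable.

[0,5] S   >
  [0,3] S/NP   >
    [0,1] "idea" : (S/NP)/N
    [1,3] N   <
      [1,2] "slowly" : N\NP
      [2,3] "found" : N\(N\NP)
  [3,5] NP   <
    [3,4] "no" : NP\S
    [4,5] "chased" : NP\(NP\S)

N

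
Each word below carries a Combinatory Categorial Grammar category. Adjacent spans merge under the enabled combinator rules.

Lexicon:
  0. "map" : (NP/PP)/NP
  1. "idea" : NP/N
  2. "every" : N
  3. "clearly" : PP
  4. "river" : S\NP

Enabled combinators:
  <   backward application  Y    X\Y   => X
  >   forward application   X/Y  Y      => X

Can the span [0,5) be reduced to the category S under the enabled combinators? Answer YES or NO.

[0,5] S   <
  [0,4] NP   >
    [0,3] NP/PP   >
      [0,1] "map" : (NP/PP)/NP
      [1,3] NP   >
        [1,2] "idea" : NP/N
        [2,3] "every" : N
    [3,4] "clearly" : PP
  [4,5] "river" : S\NP

YES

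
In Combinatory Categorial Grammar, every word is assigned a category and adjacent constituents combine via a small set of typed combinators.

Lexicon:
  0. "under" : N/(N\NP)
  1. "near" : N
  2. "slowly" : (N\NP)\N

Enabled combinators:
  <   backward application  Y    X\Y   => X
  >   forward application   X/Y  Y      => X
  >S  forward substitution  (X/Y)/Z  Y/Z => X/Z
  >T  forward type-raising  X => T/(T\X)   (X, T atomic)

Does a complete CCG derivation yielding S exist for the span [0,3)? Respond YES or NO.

N/(N\NP) N (N\NP)\N
CKY chart[0,3] = {N, N/(N\N), NP/(NP\N), PP/(PP\N), S/(S\N)}; S ∉ chart

NO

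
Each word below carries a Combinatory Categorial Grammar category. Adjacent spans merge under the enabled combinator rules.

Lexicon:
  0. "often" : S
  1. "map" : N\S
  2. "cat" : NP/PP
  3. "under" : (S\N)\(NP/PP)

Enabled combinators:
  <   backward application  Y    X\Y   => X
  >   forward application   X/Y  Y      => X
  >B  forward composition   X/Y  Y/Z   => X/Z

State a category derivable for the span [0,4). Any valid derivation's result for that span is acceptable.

[0,4] S   <
  [0,2] N   <
    [0,1] "often" : S
    [1,2] "map" : N\S
  [2,4] S\N   <
    [2,3] "cat" : NP/PP
    [3,4] "under" : (S\N)\(NP/PP)

S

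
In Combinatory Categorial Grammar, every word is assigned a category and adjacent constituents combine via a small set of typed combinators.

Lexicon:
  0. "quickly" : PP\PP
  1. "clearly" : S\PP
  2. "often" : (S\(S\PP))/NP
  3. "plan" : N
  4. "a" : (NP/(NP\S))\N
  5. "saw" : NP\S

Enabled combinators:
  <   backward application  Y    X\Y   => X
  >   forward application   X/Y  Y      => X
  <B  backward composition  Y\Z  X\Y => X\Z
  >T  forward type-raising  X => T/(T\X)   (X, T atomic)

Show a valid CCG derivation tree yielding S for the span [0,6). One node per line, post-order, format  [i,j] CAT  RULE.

[0,6] S   <
  [0,2] S\PP   <B
    [0,1] "quickly" : PP\PP
    [1,2] "clearly" : S\PP
  [2,6] S\(S\PP)   >
    [2,3] "often" : (S\(S\PP))/NP
    [3,6] NP   >
      [3,5] NP/(NP\S)   <
        [3,4] "plan" : N
        [4,5] "a" : (NP/(NP\S))\N
      [5,6] "saw" : NP\S

[0,1] PP\PP  lex  "quickly"
[1,2] S\PP  lex  "clearly"
[0,2] S\PP  <B  k=1
[2,3] (S\(S\PP))/NP  lex  "often"
[3,4] N  lex  "plan"
[4,5] (NP/(NP\S))\N  lex  "a"
[3,5] NP/(NP\S)  <  k=4
[5,6] NP\S  lex  "saw"
[3,6] NP  >  k=5
[2,6] S\(S\PP)  >  k=3
[0,6] S  <  k=2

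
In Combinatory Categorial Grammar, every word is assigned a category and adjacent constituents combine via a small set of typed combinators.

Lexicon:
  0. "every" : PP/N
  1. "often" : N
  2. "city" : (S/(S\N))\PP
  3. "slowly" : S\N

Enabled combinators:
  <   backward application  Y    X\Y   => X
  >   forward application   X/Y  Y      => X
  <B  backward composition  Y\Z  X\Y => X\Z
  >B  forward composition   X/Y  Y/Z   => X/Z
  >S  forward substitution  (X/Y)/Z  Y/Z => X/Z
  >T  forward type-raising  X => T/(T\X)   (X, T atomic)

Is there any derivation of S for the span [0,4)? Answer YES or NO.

[0,4] S   >
  [0,3] S/(S\N)   <
    [0,2] PP   >
      [0,1] "every" : PP/N
      [1,2] "often" : N
    [2,3] "city" : (S/(S\N))\PP
  [3,4] "slowly" : S\N

YES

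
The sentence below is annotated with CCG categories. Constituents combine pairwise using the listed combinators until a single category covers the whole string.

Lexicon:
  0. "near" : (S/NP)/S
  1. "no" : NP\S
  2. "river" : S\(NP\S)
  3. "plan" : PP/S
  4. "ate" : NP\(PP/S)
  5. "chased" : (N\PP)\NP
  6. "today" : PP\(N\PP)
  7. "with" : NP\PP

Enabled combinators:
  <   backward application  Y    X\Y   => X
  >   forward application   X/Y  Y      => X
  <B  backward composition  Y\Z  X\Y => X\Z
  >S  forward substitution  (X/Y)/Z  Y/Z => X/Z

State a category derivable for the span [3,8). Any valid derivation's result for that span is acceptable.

NP

[0,8] S   >
  [0,3] S/NP   >
    [0,1] "near" : (S/NP)/S
    [1,3] S   <
      [1,2] "no" : NP\S
      [2,3] "river" : S\(NP\S)
  [3,8] NP   <
    [3,7] PP   <
      [3,5] NP   <
        [3,4] "plan" : PP/S
        [4,5] "ate" : NP\(PP/S)
      [5,7] PP\NP   <B
        [5,6] "chased" : (N\PP)\NP
        [6,7] "today" : PP\(N\PP)
    [7,8] "with" : NP\PP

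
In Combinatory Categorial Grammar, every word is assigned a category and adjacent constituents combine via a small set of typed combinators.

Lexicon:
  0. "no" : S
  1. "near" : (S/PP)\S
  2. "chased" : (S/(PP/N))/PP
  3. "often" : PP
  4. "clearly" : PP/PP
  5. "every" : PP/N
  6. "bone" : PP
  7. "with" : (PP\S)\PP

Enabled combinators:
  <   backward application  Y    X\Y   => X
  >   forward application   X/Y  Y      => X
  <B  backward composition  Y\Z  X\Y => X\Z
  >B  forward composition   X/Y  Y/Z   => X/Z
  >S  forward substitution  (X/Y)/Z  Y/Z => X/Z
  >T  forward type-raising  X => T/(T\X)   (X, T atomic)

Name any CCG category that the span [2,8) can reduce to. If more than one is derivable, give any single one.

[0,8] S   >
  [0,2] S/PP   <
    [0,1] "no" : S
    [1,2] "near" : (S/PP)\S
  [2,8] PP   <
    [2,6] S   >
      [2,4] S/(PP/N)   >
        [2,3] "chased" : (S/(PP/N))/PP
        [3,4] "often" : PP
      [4,6] PP/N   >B
        [4,5] "clearly" : PP/PP
        [5,6] "every" : PP/N
    [6,8] PP\S   <
      [6,7] "bone" : PP
      [7,8] "with" : (PP\S)\PP

PP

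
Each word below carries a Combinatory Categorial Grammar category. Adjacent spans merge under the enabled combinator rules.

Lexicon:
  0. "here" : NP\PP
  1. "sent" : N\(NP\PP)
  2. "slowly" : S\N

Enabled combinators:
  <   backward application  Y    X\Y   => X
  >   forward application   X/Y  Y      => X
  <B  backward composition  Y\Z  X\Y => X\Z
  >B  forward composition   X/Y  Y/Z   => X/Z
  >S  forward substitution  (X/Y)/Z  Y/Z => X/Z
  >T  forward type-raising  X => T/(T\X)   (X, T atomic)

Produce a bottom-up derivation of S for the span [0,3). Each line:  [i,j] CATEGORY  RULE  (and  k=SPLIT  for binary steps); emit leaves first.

[0,3] S   <
  [0,2] N   <
    [0,1] "here" : NP\PP
    [1,2] "sent" : N\(NP\PP)
  [2,3] "slowly" : S\N

[0,1] NP\PP  lex  "here"
[1,2] N\(NP\PP)  lex  "sent"
[0,2] N  <  k=1
[2,3] S\N  lex  "slowly"
[0,3] S  <  k=2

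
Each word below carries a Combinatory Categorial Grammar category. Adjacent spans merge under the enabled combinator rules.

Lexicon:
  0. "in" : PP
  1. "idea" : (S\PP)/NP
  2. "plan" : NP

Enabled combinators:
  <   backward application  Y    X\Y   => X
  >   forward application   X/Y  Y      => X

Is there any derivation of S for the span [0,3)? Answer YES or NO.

[0,3] S   <
  [0,1] "in" : PP
  [1,3] S\PP   >
    [1,2] "idea" : (S\PP)/NP
    [2,3] "plan" : NP

YES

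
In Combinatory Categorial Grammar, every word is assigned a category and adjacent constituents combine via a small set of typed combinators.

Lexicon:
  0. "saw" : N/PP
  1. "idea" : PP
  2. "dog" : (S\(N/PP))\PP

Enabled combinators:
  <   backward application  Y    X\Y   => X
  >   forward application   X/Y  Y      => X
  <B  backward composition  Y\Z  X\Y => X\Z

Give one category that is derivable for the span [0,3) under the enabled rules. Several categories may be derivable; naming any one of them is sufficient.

[0,3] S   <
  [0,1] "saw" : N/PP
  [1,3] S\(N/PP)   <
    [1,2] "idea" : PP
    [2,3] "dog" : (S\(N/PP))\PP

S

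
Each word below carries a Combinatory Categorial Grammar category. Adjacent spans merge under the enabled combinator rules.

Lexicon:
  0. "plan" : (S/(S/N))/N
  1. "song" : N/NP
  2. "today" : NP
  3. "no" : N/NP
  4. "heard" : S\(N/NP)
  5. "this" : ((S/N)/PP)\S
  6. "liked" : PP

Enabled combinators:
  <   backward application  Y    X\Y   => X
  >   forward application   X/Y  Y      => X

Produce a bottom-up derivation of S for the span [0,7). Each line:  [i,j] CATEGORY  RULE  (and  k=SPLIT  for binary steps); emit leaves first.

[0,1] (S/(S/N))/N  lex  "plan"
[1,2] N/NP  lex  "song"
[2,3] NP  lex  "today"
[1,3] N  >  k=2
[0,3] S/(S/N)  >  k=1
[3,4] N/NP  lex  "no"
[4,5] S\(N/NP)  lex  "heard"
[3,5] S  <  k=4
[5,6] ((S/N)/PP)\S  lex  "this"
[3,6] (S/N)/PP  <  k=5
[6,7] PP  lex  "liked"
[3,7] S/N  >  k=6
[0,7] S  >  k=3

[0,7] S   >
  [0,3] S/(S/N)   >
    [0,1] "plan" : (S/(S/N))/N
    [1,3] N   >
      [1,2] "song" : N/NP
      [2,3] "today" : NP
  [3,7] S/N   >
    [3,6] (S/N)/PP   <
      [3,5] S   <
        [3,4] "no" : N/NP
        [4,5] "heard" : S\(N/NP)
      [5,6] "this" : ((S/N)/PP)\S
    [6,7] "liked" : PP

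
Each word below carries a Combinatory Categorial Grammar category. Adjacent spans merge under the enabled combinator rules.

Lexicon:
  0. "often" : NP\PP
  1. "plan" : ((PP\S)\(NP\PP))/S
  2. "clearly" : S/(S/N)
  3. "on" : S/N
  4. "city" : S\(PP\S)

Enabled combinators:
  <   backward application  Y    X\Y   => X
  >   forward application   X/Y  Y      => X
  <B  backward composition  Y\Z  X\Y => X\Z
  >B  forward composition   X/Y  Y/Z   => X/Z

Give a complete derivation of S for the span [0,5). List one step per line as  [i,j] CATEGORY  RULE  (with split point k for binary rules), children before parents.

[0,5] S   <
  [0,4] PP\S   <
    [0,1] "often" : NP\PP
    [1,4] (PP\S)\(NP\PP)   >
      [1,2] "plan" : ((PP\S)\(NP\PP))/S
      [2,4] S   >
        [2,3] "clearly" : S/(S/N)
        [3,4] "on" : S/N
  [4,5] "city" : S\(PP\S)

[0,1] NP\PP  lex  "often"
[1,2] ((PP\S)\(NP\PP))/S  lex  "plan"
[2,3] S/(S/N)  lex  "clearly"
[3,4] S/N  lex  "on"
[2,4] S  >  k=3
[1,4] (PP\S)\(NP\PP)  >  k=2
[0,4] PP\S  <  k=1
[4,5] S\(PP\S)  lex  "city"
[0,5] S  <  k=4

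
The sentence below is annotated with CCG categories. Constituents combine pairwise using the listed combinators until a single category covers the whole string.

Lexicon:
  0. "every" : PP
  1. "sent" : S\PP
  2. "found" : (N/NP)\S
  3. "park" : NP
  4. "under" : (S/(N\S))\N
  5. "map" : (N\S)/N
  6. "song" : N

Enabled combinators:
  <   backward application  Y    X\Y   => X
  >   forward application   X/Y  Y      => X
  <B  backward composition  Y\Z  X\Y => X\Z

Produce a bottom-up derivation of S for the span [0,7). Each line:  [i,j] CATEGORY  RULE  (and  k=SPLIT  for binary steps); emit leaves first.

[0,7] S   >
  [0,5] S/(N\S)   <
    [0,4] N   >
      [0,3] N/NP   <
        [0,2] S   <
          [0,1] "every" : PP
          [1,2] "sent" : S\PP
        [2,3] "found" : (N/NP)\S
      [3,4] "park" : NP
    [4,5] "under" : (S/(N\S))\N
  [5,7] N\S   >
    [5,6] "map" : (N\S)/N
    [6,7] "song" : N

[0,1] PP  lex  "every"
[1,2] S\PP  lex  "sent"
[0,2] S  <  k=1
[2,3] (N/NP)\S  lex  "found"
[0,3] N/NP  <  k=2
[3,4] NP  lex  "park"
[0,4] N  >  k=3
[4,5] (S/(N\S))\N  lex  "under"
[0,5] S/(N\S)  <  k=4
[5,6] (N\S)/N  lex  "map"
[6,7] N  lex  "song"
[5,7] N\S  >  k=6
[0,7] S  >  k=5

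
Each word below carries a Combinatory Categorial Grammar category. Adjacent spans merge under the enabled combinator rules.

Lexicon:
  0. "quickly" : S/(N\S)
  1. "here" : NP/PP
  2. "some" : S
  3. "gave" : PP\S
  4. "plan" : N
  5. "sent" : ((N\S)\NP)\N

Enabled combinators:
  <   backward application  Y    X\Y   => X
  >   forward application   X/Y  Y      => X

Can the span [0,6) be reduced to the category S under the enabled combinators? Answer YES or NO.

YES

[0,6] S   >
  [0,1] "quickly" : S/(N\S)
  [1,6] N\S   <
    [1,4] NP   >
      [1,2] "here" : NP/PP
      [2,4] PP   <
        [2,3] "some" : S
        [3,4] "gave" : PP\S
    [4,6] (N\S)\NP   <
      [4,5] "plan" : N
      [5,6] "sent" : ((N\S)\NP)\N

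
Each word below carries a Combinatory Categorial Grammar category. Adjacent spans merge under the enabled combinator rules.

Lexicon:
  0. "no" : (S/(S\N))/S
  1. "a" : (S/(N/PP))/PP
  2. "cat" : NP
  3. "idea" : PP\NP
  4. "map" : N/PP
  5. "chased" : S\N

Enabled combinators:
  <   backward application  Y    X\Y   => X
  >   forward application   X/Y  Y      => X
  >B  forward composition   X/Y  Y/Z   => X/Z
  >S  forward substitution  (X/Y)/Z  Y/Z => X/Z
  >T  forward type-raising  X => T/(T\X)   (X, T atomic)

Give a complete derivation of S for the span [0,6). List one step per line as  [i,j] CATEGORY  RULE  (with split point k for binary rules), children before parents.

[0,6] S   >
  [0,5] S/(S\N)   >
    [0,1] "no" : (S/(S\N))/S
    [1,5] S   >
      [1,4] S/(N/PP)   >
        [1,2] "a" : (S/(N/PP))/PP
        [2,4] PP   <
          [2,3] "cat" : NP
          [3,4] "idea" : PP\NP
      [4,5] "map" : N/PP
  [5,6] "chased" : S\N

[0,1] (S/(S\N))/S  lex  "no"
[1,2] (S/(N/PP))/PP  lex  "a"
[2,3] NP  lex  "cat"
[3,4] PP\NP  lex  "idea"
[2,4] PP  <  k=3
[1,4] S/(N/PP)  >  k=2
[4,5] N/PP  lex  "map"
[1,5] S  >  k=4
[0,5] S/(S\N)  >  k=1
[5,6] S\N  lex  "chased"
[0,6] S  >  k=5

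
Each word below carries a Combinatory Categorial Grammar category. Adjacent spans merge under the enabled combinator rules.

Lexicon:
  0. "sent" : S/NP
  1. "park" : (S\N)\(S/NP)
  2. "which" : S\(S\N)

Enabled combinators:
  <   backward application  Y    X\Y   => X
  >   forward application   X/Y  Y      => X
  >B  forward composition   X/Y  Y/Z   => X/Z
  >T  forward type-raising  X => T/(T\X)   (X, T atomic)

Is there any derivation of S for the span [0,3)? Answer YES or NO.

[0,3] S   <
  [0,2] S\N   <
    [0,1] "sent" : S/NP
    [1,2] "park" : (S\N)\(S/NP)
  [2,3] "which" : S\(S\N)

YES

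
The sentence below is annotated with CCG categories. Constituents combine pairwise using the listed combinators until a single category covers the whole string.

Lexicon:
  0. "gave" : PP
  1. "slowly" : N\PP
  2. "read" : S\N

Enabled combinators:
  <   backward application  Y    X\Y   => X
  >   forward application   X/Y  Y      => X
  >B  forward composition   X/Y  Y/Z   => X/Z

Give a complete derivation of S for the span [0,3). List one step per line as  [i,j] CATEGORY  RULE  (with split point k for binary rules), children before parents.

[0,3] S   <
  [0,2] N   <
    [0,1] "gave" : PP
    [1,2] "slowly" : N\PP
  [2,3] "read" : S\N

[0,1] PP  lex  "gave"
[1,2] N\PP  lex  "slowly"
[0,2] N  <  k=1
[2,3] S\N  lex  "read"
[0,3] S  <  k=2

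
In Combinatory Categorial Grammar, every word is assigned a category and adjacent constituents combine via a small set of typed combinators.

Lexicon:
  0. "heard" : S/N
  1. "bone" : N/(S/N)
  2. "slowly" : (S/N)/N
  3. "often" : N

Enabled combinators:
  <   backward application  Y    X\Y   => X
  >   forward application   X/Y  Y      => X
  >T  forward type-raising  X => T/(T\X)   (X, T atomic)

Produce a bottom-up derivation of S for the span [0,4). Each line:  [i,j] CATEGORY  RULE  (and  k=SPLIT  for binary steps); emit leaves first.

[0,1] S/N  lex  "heard"
[1,2] N/(S/N)  lex  "bone"
[2,3] (S/N)/N  lex  "slowly"
[3,4] N  lex  "often"
[2,4] S/N  >  k=3
[1,4] N  >  k=2
[0,4] S  >  k=1

[0,4] S   >
  [0,1] "heard" : S/N
  [1,4] N   >
    [1,2] "bone" : N/(S/N)
    [2,4] S/N   >
      [2,3] "slowly" : (S/N)/N
      [3,4] "often" : N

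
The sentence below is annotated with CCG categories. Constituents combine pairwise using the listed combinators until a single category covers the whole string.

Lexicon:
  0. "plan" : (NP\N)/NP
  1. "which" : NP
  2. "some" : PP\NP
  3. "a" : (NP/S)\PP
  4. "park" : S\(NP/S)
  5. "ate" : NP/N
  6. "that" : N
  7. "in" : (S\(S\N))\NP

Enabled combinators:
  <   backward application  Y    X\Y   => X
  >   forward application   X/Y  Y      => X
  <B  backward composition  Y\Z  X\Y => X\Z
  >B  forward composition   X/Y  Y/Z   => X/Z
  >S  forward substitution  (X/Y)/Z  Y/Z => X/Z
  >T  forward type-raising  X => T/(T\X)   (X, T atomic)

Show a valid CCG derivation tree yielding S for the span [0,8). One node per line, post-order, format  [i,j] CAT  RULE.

[0,1] (NP\N)/NP  lex  "plan"
[1,2] NP  lex  "which"
[0,2] NP\N  >  k=1
[2,3] PP\NP  lex  "some"
[0,3] PP\N  <B  k=2
[3,4] (NP/S)\PP  lex  "a"
[4,5] S\(NP/S)  lex  "park"
[3,5] S\PP  <B  k=4
[0,5] S\N  <B  k=3
[5,6] NP/N  lex  "ate"
[6,7] N  lex  "that"
[5,7] NP  >  k=6
[7,8] (S\(S\N))\NP  lex  "in"
[5,8] S\(S\N)  <  k=7
[0,8] S  <  k=5

[0,8] S   <
  [0,5] S\N   <B
    [0,3] PP\N   <B
      [0,2] NP\N   >
        [0,1] "plan" : (NP\N)/NP
        [1,2] "which" : NP
      [2,3] "some" : PP\NP
    [3,5] S\PP   <B
      [3,4] "a" : (NP/S)\PP
      [4,5] "park" : S\(NP/S)
  [5,8] S\(S\N)   <
    [5,7] NP   >
      [5,6] "ate" : NP/N
      [6,7] "that" : N
    [7,8] "in" : (S\(S\N))\NP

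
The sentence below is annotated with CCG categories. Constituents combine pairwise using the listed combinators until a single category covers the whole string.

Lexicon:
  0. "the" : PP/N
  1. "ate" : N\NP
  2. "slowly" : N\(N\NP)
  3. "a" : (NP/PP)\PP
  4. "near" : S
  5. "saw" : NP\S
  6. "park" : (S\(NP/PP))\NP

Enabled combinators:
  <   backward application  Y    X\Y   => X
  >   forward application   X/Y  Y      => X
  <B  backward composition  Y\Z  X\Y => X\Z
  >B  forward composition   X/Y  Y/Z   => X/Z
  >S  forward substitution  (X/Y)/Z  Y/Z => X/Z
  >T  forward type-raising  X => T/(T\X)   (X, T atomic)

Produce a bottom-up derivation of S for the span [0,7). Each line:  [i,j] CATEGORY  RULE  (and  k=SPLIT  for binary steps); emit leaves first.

[0,1] PP/N  lex  "the"
[1,2] N\NP  lex  "ate"
[2,3] N\(N\NP)  lex  "slowly"
[1,3] N  <  k=2
[0,3] PP  >  k=1
[3,4] (NP/PP)\PP  lex  "a"
[0,4] NP/PP  <  k=3
[4,5] S  lex  "near"
[4,5] NP/(NP\S)  >T
[5,6] NP\S  lex  "saw"
[4,6] NP  >  k=5
[6,7] (S\(NP/PP))\NP  lex  "park"
[4,7] S\(NP/PP)  <  k=6
[0,7] S  <  k=4

[0,7] S   <
  [0,4] NP/PP   <
    [0,3] PP   >
      [0,1] "the" : PP/N
      [1,3] N   <
        [1,2] "ate" : N\NP
        [2,3] "slowly" : N\(N\NP)
    [3,4] "a" : (NP/PP)\PP
  [4,7] S\(NP/PP)   <
    [4,6] NP   >
      [4,5] NP/(NP\S)   >T
        [4,5] "near" : S
      [5,6] "saw" : NP\S
    [6,7] "park" : (S\(NP/PP))\NP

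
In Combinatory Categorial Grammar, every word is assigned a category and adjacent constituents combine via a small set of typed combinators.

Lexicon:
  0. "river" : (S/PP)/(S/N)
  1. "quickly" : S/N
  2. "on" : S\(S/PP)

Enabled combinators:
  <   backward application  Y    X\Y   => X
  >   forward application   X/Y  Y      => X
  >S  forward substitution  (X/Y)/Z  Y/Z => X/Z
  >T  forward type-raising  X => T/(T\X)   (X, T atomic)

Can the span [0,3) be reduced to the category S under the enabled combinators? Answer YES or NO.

YES

[0,3] S   <
  [0,2] S/PP   >
    [0,1] "river" : (S/PP)/(S/N)
    [1,2] "quickly" : S/N
  [2,3] "on" : S\(S/PP)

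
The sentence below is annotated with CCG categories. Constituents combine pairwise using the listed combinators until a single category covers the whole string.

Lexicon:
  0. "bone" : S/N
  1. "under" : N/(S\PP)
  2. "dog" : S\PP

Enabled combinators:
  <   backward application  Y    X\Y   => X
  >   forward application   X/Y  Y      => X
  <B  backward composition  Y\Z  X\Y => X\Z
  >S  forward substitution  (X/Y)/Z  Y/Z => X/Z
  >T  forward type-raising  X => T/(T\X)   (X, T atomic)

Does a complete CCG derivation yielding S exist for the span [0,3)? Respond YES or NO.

YES

[0,3] S   >
  [0,1] "bone" : S/N
  [1,3] N   >
    [1,2] "under" : N/(S\PP)
    [2,3] "dog" : S\PP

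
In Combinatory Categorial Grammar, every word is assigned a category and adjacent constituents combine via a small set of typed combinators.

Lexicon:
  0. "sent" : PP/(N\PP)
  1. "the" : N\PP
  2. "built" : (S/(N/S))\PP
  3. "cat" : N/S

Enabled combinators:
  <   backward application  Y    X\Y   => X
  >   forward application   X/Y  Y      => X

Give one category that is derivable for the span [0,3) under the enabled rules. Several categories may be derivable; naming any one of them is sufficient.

[0,4] S   >
  [0,3] S/(N/S)   <
    [0,2] PP   >
      [0,1] "sent" : PP/(N\PP)
      [1,2] "the" : N\PP
    [2,3] "built" : (S/(N/S))\PP
  [3,4] "cat" : N/S

S/(N/S)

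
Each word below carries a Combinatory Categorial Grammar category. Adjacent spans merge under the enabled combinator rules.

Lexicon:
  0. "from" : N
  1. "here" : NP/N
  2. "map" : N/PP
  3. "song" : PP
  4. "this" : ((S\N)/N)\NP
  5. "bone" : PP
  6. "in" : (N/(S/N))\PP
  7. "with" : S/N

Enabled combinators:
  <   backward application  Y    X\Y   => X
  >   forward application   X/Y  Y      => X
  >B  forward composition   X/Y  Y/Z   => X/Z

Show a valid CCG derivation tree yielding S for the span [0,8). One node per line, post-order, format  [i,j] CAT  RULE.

[0,1] N  lex  "from"
[1,2] NP/N  lex  "here"
[2,3] N/PP  lex  "map"
[3,4] PP  lex  "song"
[2,4] N  >  k=3
[1,4] NP  >  k=2
[4,5] ((S\N)/N)\NP  lex  "this"
[1,5] (S\N)/N  <  k=4
[5,6] PP  lex  "bone"
[6,7] (N/(S/N))\PP  lex  "in"
[5,7] N/(S/N)  <  k=6
[7,8] S/N  lex  "with"
[5,8] N  >  k=7
[1,8] S\N  >  k=5
[0,8] S  <  k=1

[0,8] S   <
  [0,1] "from" : N
  [1,8] S\N   >
    [1,5] (S\N)/N   <
      [1,4] NP   >
        [1,2] "here" : NP/N
        [2,4] N   >
          [2,3] "map" : N/PP
          [3,4] "song" : PP
      [4,5] "this" : ((S\N)/N)\NP
    [5,8] N   >
      [5,7] N/(S/N)   <
        [5,6] "bone" : PP
        [6,7] "in" : (N/(S/N))\PP
      [7,8] "with" : S/N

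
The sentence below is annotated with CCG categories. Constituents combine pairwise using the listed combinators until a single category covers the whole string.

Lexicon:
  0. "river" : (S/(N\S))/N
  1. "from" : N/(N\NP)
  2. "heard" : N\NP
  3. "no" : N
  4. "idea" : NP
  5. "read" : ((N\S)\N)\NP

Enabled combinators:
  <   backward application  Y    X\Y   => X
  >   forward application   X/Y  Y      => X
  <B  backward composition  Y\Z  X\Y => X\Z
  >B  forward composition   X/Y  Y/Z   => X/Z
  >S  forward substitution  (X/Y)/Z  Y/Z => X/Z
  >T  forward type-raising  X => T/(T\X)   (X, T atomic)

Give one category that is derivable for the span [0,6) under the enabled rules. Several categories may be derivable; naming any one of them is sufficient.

[0,6] S   >
  [0,3] S/(N\S)   >
    [0,1] "river" : (S/(N\S))/N
    [1,3] N   >
      [1,2] "from" : N/(N\NP)
      [2,3] "heard" : N\NP
  [3,6] N\S   <
    [3,4] "no" : N
    [4,6] (N\S)\N   <
      [4,5] "idea" : NP
      [5,6] "read" : ((N\S)\N)\NP

S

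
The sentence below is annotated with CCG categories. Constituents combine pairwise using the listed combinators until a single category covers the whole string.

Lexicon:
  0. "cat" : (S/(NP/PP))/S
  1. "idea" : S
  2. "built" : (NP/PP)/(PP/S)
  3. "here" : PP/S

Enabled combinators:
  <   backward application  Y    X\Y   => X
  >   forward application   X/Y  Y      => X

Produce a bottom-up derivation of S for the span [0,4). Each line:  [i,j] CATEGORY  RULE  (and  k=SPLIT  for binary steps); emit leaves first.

[0,4] S   >
  [0,2] S/(NP/PP)   >
    [0,1] "cat" : (S/(NP/PP))/S
    [1,2] "idea" : S
  [2,4] NP/PP   >
    [2,3] "built" : (NP/PP)/(PP/S)
    [3,4] "here" : PP/S

[0,1] (S/(NP/PP))/S  lex  "cat"
[1,2] S  lex  "idea"
[0,2] S/(NP/PP)  >  k=1
[2,3] (NP/PP)/(PP/S)  lex  "built"
[3,4] PP/S  lex  "here"
[2,4] NP/PP  >  k=3
[0,4] S  >  k=2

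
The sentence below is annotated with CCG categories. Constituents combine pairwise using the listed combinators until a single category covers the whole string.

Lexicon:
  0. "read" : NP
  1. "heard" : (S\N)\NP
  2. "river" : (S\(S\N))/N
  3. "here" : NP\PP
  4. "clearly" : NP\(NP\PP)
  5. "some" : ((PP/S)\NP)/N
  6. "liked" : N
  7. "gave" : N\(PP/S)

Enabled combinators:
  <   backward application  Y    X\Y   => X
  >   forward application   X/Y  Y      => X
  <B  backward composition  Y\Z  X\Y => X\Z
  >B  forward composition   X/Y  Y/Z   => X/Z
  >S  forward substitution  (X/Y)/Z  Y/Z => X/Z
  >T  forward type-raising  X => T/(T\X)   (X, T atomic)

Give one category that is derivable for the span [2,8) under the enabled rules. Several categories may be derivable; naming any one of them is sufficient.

S\(S\N)

[0,8] S   <
  [0,2] S\N   <
    [0,1] "read" : NP
    [1,2] "heard" : (S\N)\NP
  [2,8] S\(S\N)   >
    [2,3] "river" : (S\(S\N))/N
    [3,8] N   <
      [3,5] NP   <
        [3,4] "here" : NP\PP
        [4,5] "clearly" : NP\(NP\PP)
      [5,8] N\NP   <B
        [5,7] (PP/S)\NP   >
          [5,6] "some" : ((PP/S)\NP)/N
          [6,7] "liked" : N
        [7,8] "gave" : N\(PP/S)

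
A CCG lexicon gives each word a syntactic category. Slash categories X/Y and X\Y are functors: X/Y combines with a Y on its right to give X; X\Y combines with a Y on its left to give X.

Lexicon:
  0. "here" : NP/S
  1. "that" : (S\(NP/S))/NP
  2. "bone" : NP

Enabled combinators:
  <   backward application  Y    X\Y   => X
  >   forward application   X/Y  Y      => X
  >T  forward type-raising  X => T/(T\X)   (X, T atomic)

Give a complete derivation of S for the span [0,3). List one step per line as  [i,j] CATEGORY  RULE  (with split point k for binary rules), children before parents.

[0,3] S   <
  [0,1] "here" : NP/S
  [1,3] S\(NP/S)   >
    [1,2] "that" : (S\(NP/S))/NP
    [2,3] "bone" : NP

[0,1] NP/S  lex  "here"
[1,2] (S\(NP/S))/NP  lex  "that"
[2,3] NP  lex  "bone"
[1,3] S\(NP/S)  >  k=2
[0,3] S  <  k=1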